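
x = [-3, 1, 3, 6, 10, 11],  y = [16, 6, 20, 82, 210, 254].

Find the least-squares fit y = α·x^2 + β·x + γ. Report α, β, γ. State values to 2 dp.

α = 1.98, β = 1.15, γ = 1.62

Normal-equation sums: Σx^2·x^2 = 26100, Σx^2·x = 2548, Σx^2 = 276, Σx·x = 276, Σx = 28, Σ1 = 6.
Moment sums: Σx^2·y = 55016, Σx·y = 5404, Σy = 588.
Normal equations: [[26100, 2548, 276]; [2548, 276, 28]; [276, 28, 6]]·[α, β, γ]ᵀ = [55016, 5404, 588]ᵀ.
Row-reducing yields α = 133703/67584, β = 25935/22528, γ = 27451/16896.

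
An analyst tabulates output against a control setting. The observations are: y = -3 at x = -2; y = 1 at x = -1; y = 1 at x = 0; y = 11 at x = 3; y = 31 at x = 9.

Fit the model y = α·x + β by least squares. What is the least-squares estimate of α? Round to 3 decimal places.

α = 3.086

Forming AᵀA = [[95, 9]; [9, 5]] and Aᵀy = [317, 41]ᵀ gives AᵀA·[α, β]ᵀ = Aᵀy.
Eliminating β: 5·(row 1) − 9·(row 2) gives 394·α = 5·317 − 9·41 = 1216, so α = 608/197.
Then β = (41 − 9·(608/197))/5 = 521/197.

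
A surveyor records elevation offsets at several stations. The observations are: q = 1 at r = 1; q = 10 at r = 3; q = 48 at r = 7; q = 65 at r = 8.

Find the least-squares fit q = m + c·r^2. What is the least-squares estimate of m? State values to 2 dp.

Entries of AᵀA: Σ1 = 4, Σr^2 = 123, Σr^2·r^2 = 6579.
For Aᵀq: Σq = 124, Σr^2·q = 6603.
det = 4·6579 − 123² = 11187.
m = (124·6579 − 123·6603)/11187 = 403/1243; c = (4·6603 − 123·124)/11187 = 1240/1243.

m = 0.32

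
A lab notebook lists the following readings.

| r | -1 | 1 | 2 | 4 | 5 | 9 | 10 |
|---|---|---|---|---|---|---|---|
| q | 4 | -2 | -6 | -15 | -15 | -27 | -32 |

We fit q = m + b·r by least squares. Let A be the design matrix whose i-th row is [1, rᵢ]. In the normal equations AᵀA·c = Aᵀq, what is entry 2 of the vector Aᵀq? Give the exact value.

Entry 2 ↔ basis r, so (Aᵀq)_{2} = Σᵢ (r)·qᵢ = (-1)·(4) + (1)·(-2) + (2)·(-6) + (4)·(-15) + (5)·(-15) + (9)·(-27) + (10)·(-32) = -716.

-716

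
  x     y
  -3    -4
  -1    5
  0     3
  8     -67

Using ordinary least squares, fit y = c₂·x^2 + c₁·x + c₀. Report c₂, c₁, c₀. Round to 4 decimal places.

From the data, Σx^2·x^2 = 4178, Σx^2·x = 484, Σx^2 = 74, Σx·x = 74, Σx = 4, Σ1 = 4.
Right-hand side: Σx^2·y = -4319, Σx·y = -529, Σy = -63.
Normal equations: [[4178, 484, 74]; [484, 74, 4]; [74, 4, 4]]·[c₂, c₁, c₀]ᵀ = [-4319, -529, -63]ᵀ.
Inverting the 3×3 Gram matrix, [c₂, c₁, c₀]ᵀ = [-1979/1902, -5353/9510, 6438/1585]ᵀ.

c₂ = -1.0405, c₁ = -0.5629, c₀ = 4.0618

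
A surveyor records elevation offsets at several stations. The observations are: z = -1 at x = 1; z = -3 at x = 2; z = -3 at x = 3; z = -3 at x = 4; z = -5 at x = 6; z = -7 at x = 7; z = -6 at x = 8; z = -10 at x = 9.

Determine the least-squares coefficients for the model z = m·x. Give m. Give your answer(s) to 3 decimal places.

Entries of MᵀM: Σx·x = 260.
Moment sums: Σx·z = -245.
Hence m = -245 / 260 ≈ -0.942308.

m = -0.942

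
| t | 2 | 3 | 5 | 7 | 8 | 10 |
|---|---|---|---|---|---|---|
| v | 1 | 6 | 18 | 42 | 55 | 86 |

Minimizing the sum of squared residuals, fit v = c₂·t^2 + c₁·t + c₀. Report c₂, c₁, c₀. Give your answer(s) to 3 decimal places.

From the data, Σt^2·t^2 = 17219, Σt^2·t = 2015, Σt^2 = 251, Σt·t = 251, Σt = 35, Σ1 = 6.
For Aᵀv: Σt^2·v = 14686, Σt·v = 1704, Σv = 208.
Solving the 3×3 system (Gaussian elimination) gives c₂ = 30019/33744, c₁ = 461/33744, c₀ = -389/148.

c₂ = 0.890, c₁ = 0.014, c₀ = -2.628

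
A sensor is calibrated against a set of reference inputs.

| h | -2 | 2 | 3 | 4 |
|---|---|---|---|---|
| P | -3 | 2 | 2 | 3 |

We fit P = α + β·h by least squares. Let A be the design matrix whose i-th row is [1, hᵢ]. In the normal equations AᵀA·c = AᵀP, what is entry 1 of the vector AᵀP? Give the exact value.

4

Entry 1 ↔ basis 1, so (AᵀP)_{1} = Σᵢ Pᵢ = (1)·(-3) + (1)·(2) + (1)·(2) + (1)·(3) = 4.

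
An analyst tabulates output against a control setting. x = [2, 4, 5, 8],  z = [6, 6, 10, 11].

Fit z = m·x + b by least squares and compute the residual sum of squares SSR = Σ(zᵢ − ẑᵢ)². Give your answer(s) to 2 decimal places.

SSR = 4.88

Sums needed: Σx·x = 109, Σx = 19, Σ1 = 4.
For Mᵀz: Σx·z = 174, Σz = 33.
Eliminating b: 4·(row 1) − 19·(row 2) gives 75·m = 4·174 − 19·33 = 69, so m = 23/25.
Then b = (33 − 19·(23/25))/4 = 97/25.
Residuals: 7/25, -39/25, 38/25, -6/25; SSR = 122/25.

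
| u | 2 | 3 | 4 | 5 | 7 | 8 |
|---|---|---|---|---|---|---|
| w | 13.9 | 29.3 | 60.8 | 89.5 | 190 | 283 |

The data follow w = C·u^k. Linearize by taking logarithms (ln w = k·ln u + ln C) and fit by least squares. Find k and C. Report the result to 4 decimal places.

k = 2.1614, C = 2.9329

Taking logs, ln w = k·ln u + ln C, so regress ln w on ln u.
Σln u = 8.8128, Σ(ln u)² = 14.3101, Σln w = 25.5038, Σln u·ln w = 40.4121.
Equations: 14.3101·k + 8.8128·ln C = 40.4121;  8.8128·k + 6·ln C = 25.5038.
Solving (det = 8.1947): k = 2.16137, ln C = 1.07599, so C = exp(1.07599) = 2.93290.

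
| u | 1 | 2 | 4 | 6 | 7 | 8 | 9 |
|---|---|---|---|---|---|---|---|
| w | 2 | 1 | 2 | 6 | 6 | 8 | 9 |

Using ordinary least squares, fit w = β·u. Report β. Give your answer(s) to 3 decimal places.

Compute the Gram sums: Σu·u = 251.
Right-hand side: Σu·w = 235.
MᵀM·[β]ᵀ = Mᵀw becomes [[251]]·[β]ᵀ = [235]ᵀ.
Hence β = 235 / 251 ≈ 0.936255.

β = 0.936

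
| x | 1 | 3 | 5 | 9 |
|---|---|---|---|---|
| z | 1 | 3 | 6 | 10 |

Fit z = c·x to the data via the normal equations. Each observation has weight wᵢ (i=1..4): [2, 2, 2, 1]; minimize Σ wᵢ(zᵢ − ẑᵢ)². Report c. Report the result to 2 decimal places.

Normal-equation sums: Σwᵢ·x·x = 151.
Right-hand side: Σwᵢ·x·z = 170.
MᵀWM·[c]ᵀ = MᵀWz becomes [[151]]·[c]ᵀ = [170]ᵀ.
c = 170/151 = 1.12583.

c = 1.13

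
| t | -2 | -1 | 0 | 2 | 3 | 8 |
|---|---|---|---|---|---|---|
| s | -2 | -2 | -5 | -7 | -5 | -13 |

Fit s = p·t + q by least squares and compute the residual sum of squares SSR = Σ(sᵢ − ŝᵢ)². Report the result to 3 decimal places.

With design matrix A, AᵀA = [[82, 10]; [10, 6]] and Aᵀs = [-127, -34]ᵀ.
Δ = 82·6 − 10² = 392.
p = ((-127)·6 − 10·(-34))/392 = -211/196; q = (82·(-34) − 10·(-127))/392 = -759/196.
Residuals: -55/196, 39/49, -221/196, -191/196, 103/49, -101/196; SSR = 1493/196.

SSR = 7.617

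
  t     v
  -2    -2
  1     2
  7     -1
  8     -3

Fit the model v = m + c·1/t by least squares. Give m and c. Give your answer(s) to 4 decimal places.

Compute the Gram sums: Σ1 = 4, Σ1/t = 43/56, Σ1/t·1/t = 4033/3136.
Moment sums: Σv = -4, Σ1/t·v = 139/56.
Normal equations: [[4, 43/56]; [43/56, 4033/3136]]·[m, c]ᵀ = [-4, 139/56]ᵀ.
Eliminating c: (4033/3136)·(row 1) − (43/56)·(row 2) gives (14283/3136)·m = (4033/3136)·(-4) − (43/56)·(139/56) = -22109/3136, so m = -22109/14283.
Then c = ((139/56) − (43/56)·(-22109/14283))/(4033/3136) = 40768/14283.

m = -1.5479, c = 2.8543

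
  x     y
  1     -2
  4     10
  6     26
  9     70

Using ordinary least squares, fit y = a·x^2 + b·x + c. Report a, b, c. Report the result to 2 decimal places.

a = 1.07, b = -1.73, c = -1.11

MᵀM·[a, b, c]ᵀ = Mᵀy reads: 8114·a + 1010·b + 134·c = 6764;  1010·a + 134·b + 20·c = 824;  134·a + 20·b + 4·c = 104.
Solving the 3×3 system (Gaussian elimination) gives a = 16/15, b = -88/51, c = -94/85.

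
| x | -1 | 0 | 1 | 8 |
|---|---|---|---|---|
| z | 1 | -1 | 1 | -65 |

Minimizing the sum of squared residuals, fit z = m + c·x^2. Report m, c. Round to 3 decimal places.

m = 1.010, c = -1.031

Normal-equation sums: Σ1 = 4, Σx^2 = 66, Σx^2·x^2 = 4098.
Moment sums: Σz = -64, Σx^2·z = -4158.
MᵀM·[m, c]ᵀ = Mᵀz becomes [[4, 66]; [66, 4098]]·[m, c]ᵀ = [-64, -4158]ᵀ.
Determinant 4·4098 − 66² = 12036.
m = ((-64)·4098 − 66·(-4158))/12036 = 1013/1003; c = (4·(-4158) − 66·(-64))/12036 = -1034/1003.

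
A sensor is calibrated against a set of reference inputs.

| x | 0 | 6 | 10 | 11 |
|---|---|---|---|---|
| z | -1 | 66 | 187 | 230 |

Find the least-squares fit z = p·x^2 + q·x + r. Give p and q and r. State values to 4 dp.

p = 1.9650, q = -0.7164, r = -0.9140

Setting ∂/∂p … = 0 gives: 25937·p + 2547·q + 257·r = 48906;  2547·p + 257·q + 27·r = 4796;  257·p + 27·q + 4·r = 482.
(Σx^2·x^2 = 25937, Σx^2·x = 2547, Σx^2 = 257, Σx·x = 257, Σx = 27, Σ1 = 4, Σx^2·z = 48906, Σx·z = 4796, Σz = 482.)
Row-reducing yields p = 35173/17900, q = -12823/17900, r = -818/895.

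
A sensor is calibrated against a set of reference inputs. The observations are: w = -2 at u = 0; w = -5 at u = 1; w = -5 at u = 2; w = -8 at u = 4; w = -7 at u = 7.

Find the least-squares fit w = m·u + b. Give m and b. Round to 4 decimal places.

The normal system XᵀX·[m, b]ᵀ = Xᵀw is [[70, 14]; [14, 5]]·[m, b]ᵀ = [-96, -27]ᵀ.
Δ = 70·5 − 14² = 154.
m = ((-96)·5 − 14·(-27))/154 = -51/77; b = (70·(-27) − 14·(-96))/154 = -39/11.

m = -0.6623, b = -3.5455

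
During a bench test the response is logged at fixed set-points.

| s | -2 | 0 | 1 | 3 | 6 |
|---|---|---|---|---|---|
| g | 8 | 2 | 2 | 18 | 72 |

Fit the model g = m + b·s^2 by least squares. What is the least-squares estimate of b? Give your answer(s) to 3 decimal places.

Setting ∂/∂m … = 0 gives: 5·m + 50·b = 102;  50·m + 1394·b = 2788.
Eliminating b: 1394·(row 1) − 50·(row 2) gives 4470·m = 1394·102 − 50·2788 = 2788, so m = 1394/2235.
Then b = (2788 − 50·(1394/2235))/1394 = 884/447.

b = 1.978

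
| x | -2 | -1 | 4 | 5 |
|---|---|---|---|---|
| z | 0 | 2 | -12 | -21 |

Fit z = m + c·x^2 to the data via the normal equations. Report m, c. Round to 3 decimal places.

m = 3.423, c = -0.972

With design matrix M, MᵀM = [[4, 46]; [46, 898]] and Mᵀz = [-31, -715]ᵀ.
Δ = 4·898 − 46² = 1476.
m = ((-31)·898 − 46·(-715))/1476 = 421/123; c = (4·(-715) − 46·(-31))/1476 = -239/246.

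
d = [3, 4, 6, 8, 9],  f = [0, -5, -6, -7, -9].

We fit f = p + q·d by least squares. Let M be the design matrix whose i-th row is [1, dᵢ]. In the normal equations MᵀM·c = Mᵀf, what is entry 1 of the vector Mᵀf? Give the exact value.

Entry 1 ↔ basis 1, so (Mᵀf)_{1} = Σᵢ fᵢ = (1)·(0) + (1)·(-5) + (1)·(-6) + (1)·(-7) + (1)·(-9) = -27.

-27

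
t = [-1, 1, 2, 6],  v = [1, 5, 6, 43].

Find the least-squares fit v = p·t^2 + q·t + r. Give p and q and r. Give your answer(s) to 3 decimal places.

p = 0.985, q = 1.001, r = 1.400

The normal equations are: 1314·p + 224·q + 42·r = 1578;  224·p + 42·q + 8·r = 274;  42·p + 8·q + 4·r = 55.
(Σt^2·t^2 = 1314, Σt^2·t = 224, Σt^2 = 42, Σt·t = 42, Σt = 8, Σ1 = 4, Σt^2·v = 1578, Σt·v = 274, Σv = 55.)
Row-reducing yields p = 3053/3098, q = 1551/1549, r = 4337/3098.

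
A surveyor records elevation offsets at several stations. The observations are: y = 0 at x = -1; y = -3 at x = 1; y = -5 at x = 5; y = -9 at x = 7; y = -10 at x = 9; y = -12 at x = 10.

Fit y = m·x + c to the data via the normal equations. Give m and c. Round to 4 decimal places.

The normal equations are: 257·m + 31·c = -301;  31·m + 6·c = -39.
(Σx·x = 257, Σx = 31, Σ1 = 6, Σx·y = -301, Σy = -39.)
Eliminating c: 6·(row 1) − 31·(row 2) gives 581·m = 6·(-301) − 31·(-39) = -597, so m = -597/581.
Then c = ((-39) − 31·(-597/581))/6 = -692/581.

m = -1.0275, c = -1.1910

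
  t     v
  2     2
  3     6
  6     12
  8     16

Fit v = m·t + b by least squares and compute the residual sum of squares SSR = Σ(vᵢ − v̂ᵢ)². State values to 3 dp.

Normal-equation sums: Σt·t = 113, Σt = 19, Σ1 = 4.
And Σt·v = 222, Σv = 36.
So XᵀX·[m, b]ᵀ = Xᵀv: [[113, 19]; [19, 4]]·[m, b]ᵀ = [222, 36]ᵀ.
Eliminating b: 4·(row 1) − 19·(row 2) gives 91·m = 4·222 − 19·36 = 204, so m = 204/91.
Then b = (36 − 19·(204/91))/4 = -150/91.
Residuals: -76/91, 12/13, 18/91, -2/7; SSR = 152/91.

SSR = 1.670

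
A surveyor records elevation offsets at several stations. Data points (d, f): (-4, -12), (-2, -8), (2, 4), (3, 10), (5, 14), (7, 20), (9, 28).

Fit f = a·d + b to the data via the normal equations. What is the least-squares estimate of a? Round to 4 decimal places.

a = 3.0873

The normal system XᵀX·[a, b]ᵀ = Xᵀf is [[188, 20]; [20, 7]]·[a, b]ᵀ = [564, 56]ᵀ.
Determinant 188·7 − 20² = 916.
a = (564·7 − 20·56)/916 = 707/229; b = (188·56 − 20·564)/916 = -188/229.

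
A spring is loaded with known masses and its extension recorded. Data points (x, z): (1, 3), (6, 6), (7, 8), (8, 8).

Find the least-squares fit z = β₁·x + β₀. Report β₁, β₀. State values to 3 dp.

β₁ = 0.741, β₀ = 2.172

Forming MᵀM = [[150, 22]; [22, 4]] and Mᵀz = [159, 25]ᵀ gives MᵀM·[β₁, β₀]ᵀ = Mᵀz.
det = 150·4 − 22² = 116.
β₁ = (159·4 − 22·25)/116 = 43/58; β₀ = (150·25 − 22·159)/116 = 63/29.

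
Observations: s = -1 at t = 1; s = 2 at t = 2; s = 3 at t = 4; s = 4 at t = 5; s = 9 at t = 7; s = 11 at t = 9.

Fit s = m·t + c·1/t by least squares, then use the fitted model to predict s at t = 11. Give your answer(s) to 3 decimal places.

ŝ = 12.952

Compute the Gram sums: Σt·t = 176, Σt·1/t = 6, Σ1/t·1/t = 2199229/1587600.
Right-hand side: Σt·s = 197, Σ1/t·s = 5113/1260.
Normal equations: [[176, 6]; [6, 2199229/1587600]]·[m, c]ᵀ = [197, 5113/1260]ᵀ.
det = 176·(2199229/1587600) − 6² = 20619419/99225.
m = (197·(2199229/1587600) − 6·(5113/1260))/(20619419/99225) = 394593833/329910704; c = (176·(5113/1260) − 6·197)/(20619419/99225) = -46417770/20619419.
At t = 11: ŝ = (394593833/329910704)·(11) + (-46417770/20619419)·(1/11) = 47003169473/3629017744.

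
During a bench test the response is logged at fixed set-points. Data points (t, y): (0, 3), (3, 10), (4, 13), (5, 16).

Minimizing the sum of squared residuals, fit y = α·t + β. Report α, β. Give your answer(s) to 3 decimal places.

Normal-equation sums: Σt·t = 50, Σt = 12, Σ1 = 4.
For Xᵀy: Σt·y = 162, Σy = 42.
So XᵀX·[α, β]ᵀ = Xᵀy: [[50, 12]; [12, 4]]·[α, β]ᵀ = [162, 42]ᵀ.
Eliminating β: 4·(row 1) − 12·(row 2) gives 56·α = 4·162 − 12·42 = 144, so α = 18/7.
Then β = (42 − 12·(18/7))/4 = 39/14.

α = 2.571, β = 2.786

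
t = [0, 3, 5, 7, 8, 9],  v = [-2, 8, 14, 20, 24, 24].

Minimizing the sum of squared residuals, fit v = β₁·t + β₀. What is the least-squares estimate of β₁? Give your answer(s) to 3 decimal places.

β₁ = 3.012

Setting ∂/∂β₁ … = 0 gives: 228·β₁ + 32·β₀ = 642;  32·β₁ + 6·β₀ = 88.
det = 228·6 − 32² = 344.
β₁ = (642·6 − 32·88)/344 = 259/86; β₀ = (228·88 − 32·642)/344 = -60/43.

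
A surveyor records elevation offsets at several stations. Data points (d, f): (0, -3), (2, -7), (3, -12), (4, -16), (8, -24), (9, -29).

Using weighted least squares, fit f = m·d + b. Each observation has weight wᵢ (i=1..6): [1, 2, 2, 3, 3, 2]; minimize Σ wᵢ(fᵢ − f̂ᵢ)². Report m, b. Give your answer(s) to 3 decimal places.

Forming XᵀWX = [[428, 64]; [64, 13]] and XᵀWf = [-1390, -219]ᵀ gives XᵀWX·[m, b]ᵀ = XᵀWf.
Δ = 428·13 − 64² = 1468.
m = ((-1390)·13 − 64·(-219))/1468 = -2027/734; b = (428·(-219) − 64·(-1390))/1468 = -1193/367.

m = -2.762, b = -3.251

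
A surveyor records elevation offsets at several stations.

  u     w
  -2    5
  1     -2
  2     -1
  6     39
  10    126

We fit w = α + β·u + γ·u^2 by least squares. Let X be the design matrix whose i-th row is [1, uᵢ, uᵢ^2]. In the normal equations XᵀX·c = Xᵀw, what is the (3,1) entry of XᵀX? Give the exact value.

145

Row 3 ↔ basis u^2, column 1 ↔ basis 1, so (XᵀX)_{3,1} = Σᵢ u^2 = (4)·(1) + (1)·(1) + (4)·(1) + (36)·(1) + (100)·(1) = 145.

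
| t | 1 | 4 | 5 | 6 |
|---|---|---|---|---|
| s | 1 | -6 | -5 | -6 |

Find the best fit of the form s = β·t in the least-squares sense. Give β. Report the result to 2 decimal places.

β = -1.08

Setting ∂/∂β … = 0 gives: 78·β = -84.
(Σt·t = 78, Σt·s = -84.)
β = (-84)/78 = -1.07692.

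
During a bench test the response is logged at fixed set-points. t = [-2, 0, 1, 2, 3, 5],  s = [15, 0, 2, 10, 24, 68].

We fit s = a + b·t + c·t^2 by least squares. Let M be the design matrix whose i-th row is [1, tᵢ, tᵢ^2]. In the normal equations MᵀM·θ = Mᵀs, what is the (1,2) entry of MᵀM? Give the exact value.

9

Row 1 ↔ basis 1, column 2 ↔ basis t, so (MᵀM)_{1,2} = Σᵢ t = (1)·(-2) + (1)·(0) + (1)·(1) + (1)·(2) + (1)·(3) + (1)·(5) = 9.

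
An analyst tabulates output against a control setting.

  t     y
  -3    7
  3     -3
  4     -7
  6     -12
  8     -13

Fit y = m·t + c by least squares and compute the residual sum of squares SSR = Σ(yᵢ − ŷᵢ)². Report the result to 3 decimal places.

SSR = 6.809

Compute the Gram sums: Σt·t = 134, Σt = 18, Σ1 = 5.
Right-hand side: Σt·y = -234, Σy = -28.
det = 134·5 − 18² = 346.
m = ((-234)·5 − 18·(-28))/346 = -333/173; c = (134·(-28) − 18·(-234))/346 = 230/173.
Residuals: -18/173, 250/173, -109/173, -308/173, 185/173; SSR = 1178/173.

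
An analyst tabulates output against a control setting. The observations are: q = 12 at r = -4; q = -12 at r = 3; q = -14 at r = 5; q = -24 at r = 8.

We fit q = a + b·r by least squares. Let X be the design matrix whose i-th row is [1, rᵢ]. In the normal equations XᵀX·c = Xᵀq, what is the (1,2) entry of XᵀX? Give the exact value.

Row 1 ↔ basis 1, column 2 ↔ basis r, so (XᵀX)_{1,2} = Σᵢ r = (1)·(-4) + (1)·(3) + (1)·(5) + (1)·(8) = 12.

12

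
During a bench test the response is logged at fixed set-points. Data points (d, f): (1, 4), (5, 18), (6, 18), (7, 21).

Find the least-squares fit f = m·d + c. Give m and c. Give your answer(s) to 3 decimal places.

Setting ∂/∂m … = 0 gives: 111·m + 19·c = 349;  19·m + 4·c = 61.
Δ = 111·4 − 19² = 83.
m = (349·4 − 19·61)/83 = 237/83; c = (111·61 − 19·349)/83 = 140/83.

m = 2.855, c = 1.687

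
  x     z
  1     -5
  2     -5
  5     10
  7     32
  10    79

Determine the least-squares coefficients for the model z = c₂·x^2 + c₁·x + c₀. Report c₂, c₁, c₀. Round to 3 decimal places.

Sums needed: Σx^2·x^2 = 13043, Σx^2·x = 1477, Σx^2 = 179, Σx·x = 179, Σx = 25, Σ1 = 5.
And Σx^2·z = 9693, Σx·z = 1049, Σz = 111.
So AᵀA·[c₂, c₁, c₀]ᵀ = Aᵀz: [[13043, 1477, 179]; [1477, 179, 25]; [179, 25, 5]]·[c₂, c₁, c₀]ᵀ = [9693, 1049, 111]ᵀ.
Inverting the 3×3 Gram matrix, [c₂, c₁, c₀]ᵀ = [8887/8148, -73/28, -15527/4074]ᵀ.

c₂ = 1.091, c₁ = -2.607, c₀ = -3.811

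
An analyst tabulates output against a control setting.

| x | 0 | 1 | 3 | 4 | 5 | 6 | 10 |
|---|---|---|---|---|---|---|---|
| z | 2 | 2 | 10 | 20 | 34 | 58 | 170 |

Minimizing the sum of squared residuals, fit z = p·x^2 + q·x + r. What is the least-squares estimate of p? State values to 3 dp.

Sums needed: Σx^2·x^2 = 12259, Σx^2·x = 1433, Σx^2 = 187, Σx·x = 187, Σx = 29, Σ1 = 7.
Right-hand side: Σx^2·z = 20350, Σx·z = 2330, Σz = 296.
Normal equations: [[12259, 1433, 187]; [1433, 187, 29]; [187, 29, 7]]·[p, q, r]ᵀ = [20350, 2330, 296]ᵀ.
Solving the 3×3 system (Gaussian elimination) gives p = 3413/1694, q = -50755/15246, r = 17188/7623.

p = 2.015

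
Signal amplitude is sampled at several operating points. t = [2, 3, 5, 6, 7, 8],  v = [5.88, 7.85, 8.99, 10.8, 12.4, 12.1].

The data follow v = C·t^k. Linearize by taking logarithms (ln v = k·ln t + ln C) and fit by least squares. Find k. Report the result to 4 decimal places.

k = 0.5274

Let Y = ln v. Fitting Y = k·ln t + ln C by least squares:
Over the data: Σln t = 9.2183, Σ(ln t)² = 15.5987, Σln v = 13.4186, Σln t·ln v = 21.3734.
Normal system: [[15.5987, 9.2183]; [9.2183, 6]]·[k, ln C]ᵀ = [21.3734, 13.4186]ᵀ.
Δ = 15.5987·6 − (9.2183)² = 8.6152; k = (21.3734·6 − 9.2183·13.4186)/8.6152 = 0.52738, ln C = (15.5987·13.4186 − 9.2183·21.3734)/8.6152 = 1.42619.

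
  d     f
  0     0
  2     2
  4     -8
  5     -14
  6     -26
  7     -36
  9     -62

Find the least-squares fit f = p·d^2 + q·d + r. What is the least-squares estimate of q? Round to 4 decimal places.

q = 1.6381

Entries of MᵀM: Σd^2·d^2 = 11155, Σd^2·d = 1485, Σd^2 = 211, Σd·d = 211, Σd = 33, Σ1 = 7.
Moment sums: Σd^2·f = -8192, Σd·f = -1064, Σf = -144.
So MᵀM·[p, q, r]ᵀ = Mᵀf: [[11155, 1485, 211]; [1485, 211, 33]; [211, 33, 7]]·[p, q, r]ᵀ = [-8192, -1064, -144]ᵀ.
Solving the 3×3 system (Gaussian elimination) gives p = -10784/11109, q = 6066/3703, r = 10742/11109.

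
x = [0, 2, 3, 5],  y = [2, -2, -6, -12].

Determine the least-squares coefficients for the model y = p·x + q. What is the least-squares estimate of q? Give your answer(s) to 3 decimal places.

q = 2.615

Compute the Gram sums: Σx·x = 38, Σx = 10, Σ1 = 4.
Right-hand side: Σx·y = -82, Σy = -18.
det = 38·4 − 10² = 52.
p = ((-82)·4 − 10·(-18))/52 = -37/13; q = (38·(-18) − 10·(-82))/52 = 34/13.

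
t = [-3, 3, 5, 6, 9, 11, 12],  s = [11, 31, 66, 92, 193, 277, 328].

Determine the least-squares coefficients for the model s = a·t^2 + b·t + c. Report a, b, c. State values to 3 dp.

Normal-equation sums: Σt^2·t^2 = 44021, Σt^2·t = 4129, Σt^2 = 425, Σt·t = 425, Σt = 43, Σ1 = 7.
For Xᵀs: Σt^2·s = 101722, Σt·s = 9662, Σs = 998.
Normal equations: [[44021, 4129, 425]; [4129, 425, 43]; [425, 43, 7]]·[a, b, c]ᵀ = [101722, 9662, 998]ᵀ.
Solving the 3×3 system (Gaussian elimination) gives a = 243872/121569, b = 367064/121569, c = 90310/40523.

a = 2.006, b = 3.019, c = 2.229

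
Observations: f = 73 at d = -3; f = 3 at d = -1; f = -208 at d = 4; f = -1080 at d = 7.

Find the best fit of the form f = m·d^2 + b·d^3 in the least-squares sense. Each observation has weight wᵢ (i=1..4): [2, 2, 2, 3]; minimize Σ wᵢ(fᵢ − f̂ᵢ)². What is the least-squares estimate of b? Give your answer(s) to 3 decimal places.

Compute the Gram sums: Σwᵢ·d^2·d^2 = 7879, Σwᵢ·d^2·d^3 = 51981, Σwᵢ·d^3·d^3 = 362599.
And Σwᵢ·d^2·f = -164096, Σwᵢ·d^3·f = -1141892.
So XᵀWX·[m, b]ᵀ = XᵀWf: [[7879, 51981]; [51981, 362599]]·[m, b]ᵀ = [-164096, -1141892]ᵀ.
Δ = 7879·362599 − 51981² = 154893160.
m = ((-164096)·362599 − 51981·(-1141892))/154893160 = -36089363/38723290; b = (7879·(-1141892) − 51981·(-164096))/154893160 = -116773223/38723290.

b = -3.016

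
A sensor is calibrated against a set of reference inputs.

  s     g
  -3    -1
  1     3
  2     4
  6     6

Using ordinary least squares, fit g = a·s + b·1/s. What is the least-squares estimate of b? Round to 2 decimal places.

Normal-equation sums: Σs·s = 50, Σs·1/s = 4, Σ1/s·1/s = 25/18.
And Σs·g = 50, Σ1/s·g = 19/3.
Normal equations: [[50, 4]; [4, 25/18]]·[a, b]ᵀ = [50, 19/3]ᵀ.
Δ = 50·(25/18) − 4² = 481/9.
a = (50·(25/18) − 4·(19/3))/(481/9) = 397/481; b = (50·(19/3) − 4·50)/(481/9) = 1050/481.

b = 2.18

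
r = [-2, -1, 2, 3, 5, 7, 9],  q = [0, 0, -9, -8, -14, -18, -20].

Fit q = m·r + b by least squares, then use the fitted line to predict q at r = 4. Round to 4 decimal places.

q̂ = -11.2595

Forming MᵀM = [[173, 23]; [23, 7]] and Mᵀq = [-418, -69]ᵀ gives MᵀM·[m, b]ᵀ = Mᵀq.
Δ = 173·7 − 23² = 682.
m = ((-418)·7 − 23·(-69))/682 = -1339/682; b = (173·(-69) − 23·(-418))/682 = -2323/682.
At r = 4: q̂ = (-1339/682)·(4) + (-2323/682)·(1) = -7679/682.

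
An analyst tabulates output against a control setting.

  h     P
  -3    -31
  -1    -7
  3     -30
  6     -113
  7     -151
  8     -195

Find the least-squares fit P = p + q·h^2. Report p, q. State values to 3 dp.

From the data, Σ1 = 6, Σh^2 = 168, Σh^2·h^2 = 7956.
And ΣP = -527, Σh^2·P = -24503.
Eliminating q: 7956·(row 1) − 168·(row 2) gives 19512·p = 7956·(-527) − 168·(-24503) = -76308, so p = -6359/1626.
Then q = ((-24503) − 168·(-6359/1626))/7956 = -3249/1084.

p = -3.911, q = -2.997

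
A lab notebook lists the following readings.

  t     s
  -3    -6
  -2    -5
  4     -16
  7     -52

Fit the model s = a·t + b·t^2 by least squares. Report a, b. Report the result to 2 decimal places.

Compute the Gram sums: Σt·t = 78, Σt·t^2 = 372, Σt^2·t^2 = 2754.
Moment sums: Σt·s = -400, Σt^2·s = -2878.
So AᵀA·[a, b]ᵀ = Aᵀs: [[78, 372]; [372, 2754]]·[a, b]ᵀ = [-400, -2878]ᵀ.
det = 78·2754 − 372² = 76428.
a = ((-400)·2754 − 372·(-2878))/76428 = -2582/6369; b = (78·(-2878) − 372·(-400))/76428 = -6307/6369.

a = -0.41, b = -0.99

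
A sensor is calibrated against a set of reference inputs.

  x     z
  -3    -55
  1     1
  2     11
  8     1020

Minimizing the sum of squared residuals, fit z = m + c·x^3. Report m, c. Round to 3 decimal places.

m = -2.320, c = 1.997

From the data, Σ1 = 4, Σx^3 = 494, Σx^3·x^3 = 262938.
Moment sums: Σz = 977, Σx^3·z = 523814.
Eliminating c: 262938·(row 1) − 494·(row 2) gives 807716·m = 262938·977 − 494·523814 = -1873690, so m = -10295/4438.
Then c = (523814 − 494·(-10295/4438))/262938 = 115187/57694.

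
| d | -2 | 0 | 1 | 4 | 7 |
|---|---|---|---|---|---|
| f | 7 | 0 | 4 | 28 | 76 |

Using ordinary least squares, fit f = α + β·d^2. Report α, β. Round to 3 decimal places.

α = 1.562, β = 1.531

Setting ∂/∂α … = 0 gives: 5·α + 70·β = 115;  70·α + 2674·β = 4204.
Determinant 5·2674 − 70² = 8470.
α = (115·2674 − 70·4204)/8470 = 189/121; β = (5·4204 − 70·115)/8470 = 1297/847.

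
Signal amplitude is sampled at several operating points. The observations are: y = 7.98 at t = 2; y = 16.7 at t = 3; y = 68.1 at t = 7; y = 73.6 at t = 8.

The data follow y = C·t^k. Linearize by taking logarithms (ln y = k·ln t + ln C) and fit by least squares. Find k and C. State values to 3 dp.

Let Y = ln y. Fitting Y = k·ln t + ln C by least squares:
Σln t = 5.8171, Σ(ln t)² = 9.7980, Σln y = 13.4120, Σln t·ln y = 21.6851.
Equations: 9.7980·k + 5.8171·ln C = 21.6851;  5.8171·k + 4·ln C = 13.4120.
Solving (det = 5.3534): k = 1.62914, ln C = 0.98377, so C = exp(0.98377) = 2.67452.

k = 1.629, C = 2.675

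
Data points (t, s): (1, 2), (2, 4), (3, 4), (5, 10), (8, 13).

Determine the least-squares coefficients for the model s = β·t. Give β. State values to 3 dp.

β = 1.709

Compute the Gram sums: Σt·t = 103.
Moment sums: Σt·s = 176.
AᵀA·[β]ᵀ = Aᵀs becomes [[103]]·[β]ᵀ = [176]ᵀ.
β = 176/103 = 1.70874.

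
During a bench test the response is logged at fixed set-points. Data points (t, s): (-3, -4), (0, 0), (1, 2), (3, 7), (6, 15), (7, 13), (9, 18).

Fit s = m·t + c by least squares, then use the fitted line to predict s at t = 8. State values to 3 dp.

ŝ = 16.351

The normal equations are: 185·m + 23·c = 378;  23·m + 7·c = 51.
(Σt·t = 185, Σt = 23, Σ1 = 7, Σt·s = 378, Σs = 51.)
Eliminating c: 7·(row 1) − 23·(row 2) gives 766·m = 7·378 − 23·51 = 1473, so m = 1473/766.
Then c = (51 − 23·(1473/766))/7 = 741/766.
At t = 8: ŝ = (1473/766)·(8) + (741/766)·(1) = 12525/766.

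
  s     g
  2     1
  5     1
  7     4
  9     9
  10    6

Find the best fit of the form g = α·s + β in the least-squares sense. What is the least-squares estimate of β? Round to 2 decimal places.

From the data, Σs·s = 259, Σs = 33, Σ1 = 5.
Right-hand side: Σs·g = 176, Σg = 21.
So AᵀA·[α, β]ᵀ = Aᵀg: [[259, 33]; [33, 5]]·[α, β]ᵀ = [176, 21]ᵀ.
Δ = 259·5 − 33² = 206.
α = (176·5 − 33·21)/206 = 187/206; β = (259·21 − 33·176)/206 = -369/206.

β = -1.79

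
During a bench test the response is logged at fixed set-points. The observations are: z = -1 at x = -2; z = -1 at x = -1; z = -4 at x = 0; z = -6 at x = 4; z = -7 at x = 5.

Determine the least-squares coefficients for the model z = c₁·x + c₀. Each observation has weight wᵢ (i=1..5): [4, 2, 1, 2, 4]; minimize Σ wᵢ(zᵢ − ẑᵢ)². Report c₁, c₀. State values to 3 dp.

c₁ = -0.870, c₀ = -2.642

From the data, Σwᵢ·x·x = 150, Σwᵢ·x = 18, Σwᵢ·1 = 13.
Moment sums: Σwᵢ·x·z = -178, Σwᵢ·z = -50.
So AᵀWA·[c₁, c₀]ᵀ = AᵀWz: [[150, 18]; [18, 13]]·[c₁, c₀]ᵀ = [-178, -50]ᵀ.
Eliminating c₀: 13·(row 1) − 18·(row 2) gives 1626·c₁ = 13·(-178) − 18·(-50) = -1414, so c₁ = -707/813.
Then c₀ = ((-50) − 18·(-707/813))/13 = -716/271.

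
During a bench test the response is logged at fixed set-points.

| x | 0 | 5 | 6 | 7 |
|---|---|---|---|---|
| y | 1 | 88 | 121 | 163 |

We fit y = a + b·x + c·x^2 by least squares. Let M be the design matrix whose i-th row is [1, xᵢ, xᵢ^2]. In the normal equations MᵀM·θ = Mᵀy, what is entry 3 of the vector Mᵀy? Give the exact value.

14543

Entry 3 ↔ basis x^2, so (Mᵀy)_{3} = Σᵢ (x^2)·yᵢ = (0)·(1) + (25)·(88) + (36)·(121) + (49)·(163) = 14543.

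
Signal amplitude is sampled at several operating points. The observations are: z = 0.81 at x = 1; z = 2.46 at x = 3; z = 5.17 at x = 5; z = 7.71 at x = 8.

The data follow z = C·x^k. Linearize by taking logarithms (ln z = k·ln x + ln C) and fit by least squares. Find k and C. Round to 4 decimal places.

k = 1.1058, C = 0.7947

With ln zᵢ as the transformed response and ln xᵢ as the regressor:
AᵀA = [[8.1213, 4.7875]; [4.7875, 4]], rhs = [7.8803, 4.3748]ᵀ  (here Σln x = 4.7875, Σ(ln x)² = 8.1213, Σln z = 4.3748, Σln x·ln z = 7.8803).
Solving (det = 9.5652): k = 1.10576, ln C = -0.22975, so C = exp(-0.22975) = 0.79473.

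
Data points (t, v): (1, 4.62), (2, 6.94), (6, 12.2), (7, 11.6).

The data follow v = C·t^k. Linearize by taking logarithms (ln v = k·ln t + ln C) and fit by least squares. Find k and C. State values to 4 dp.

k = 0.4932, C = 4.7527

Let Y = ln v. Fitting Y = k·ln t + ln C by least squares:
Σln t = 4.4308, Σ(ln t)² = 7.4774, Σln v = 8.4201, Σln t·ln v = 10.5942.
Equations: 7.4774·k + 4.4308·ln C = 10.5942;  4.4308·k + 4·ln C = 8.4201.
Slope k = (n·Σln t·ln v − Σln t·Σln v)/(n·Σ(ln t)² − (Σln t)²) = (4·10.5942 − 4.4308·8.4201)/10.2775 = 0.49320; ln C = (Σln v − k·Σln t)/n = 1.55872, so C = exp(1.55872) = 4.75271.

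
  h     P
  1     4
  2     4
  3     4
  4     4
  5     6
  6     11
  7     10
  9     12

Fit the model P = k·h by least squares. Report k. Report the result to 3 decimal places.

Forming AᵀA = [[221]] and AᵀP = [314]ᵀ gives AᵀA·[k]ᵀ = AᵀP.
k = 314/221 = 1.42081.

k = 1.421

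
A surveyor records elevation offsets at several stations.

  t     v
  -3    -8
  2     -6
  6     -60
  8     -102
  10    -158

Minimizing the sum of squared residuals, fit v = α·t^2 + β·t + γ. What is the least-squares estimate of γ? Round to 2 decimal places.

The normal system MᵀM·[α, β, γ]ᵀ = Mᵀv is [[15489, 1709, 213]; [1709, 213, 23]; [213, 23, 5]]·[α, β, γ]ᵀ = [-24584, -2744, -334]ᵀ.
Inverting the 3×3 Gram matrix, [α, β, γ]ᵀ = [-40989/27853, -34945/27853, 6614/3979]ᵀ.

γ = 1.66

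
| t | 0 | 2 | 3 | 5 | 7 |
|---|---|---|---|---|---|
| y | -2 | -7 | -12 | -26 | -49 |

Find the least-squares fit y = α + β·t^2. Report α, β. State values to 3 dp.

α = -2.801, β = -0.942

Compute the Gram sums: Σ1 = 5, Σt^2 = 87, Σt^2·t^2 = 3123.
Moment sums: Σy = -96, Σt^2·y = -3187.
Normal equations: [[5, 87]; [87, 3123]]·[α, β]ᵀ = [-96, -3187]ᵀ.
Δ = 5·3123 − 87² = 8046.
α = ((-96)·3123 − 87·(-3187))/8046 = -7513/2682; β = (5·(-3187) − 87·(-96))/8046 = -7583/8046.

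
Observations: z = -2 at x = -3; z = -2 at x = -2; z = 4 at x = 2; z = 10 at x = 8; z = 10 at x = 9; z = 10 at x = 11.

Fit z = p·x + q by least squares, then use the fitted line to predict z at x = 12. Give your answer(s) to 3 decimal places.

ẑ = 12.578

Sums needed: Σx·x = 283, Σx = 25, Σ1 = 6.
Moment sums: Σx·z = 298, Σz = 30.
Normal equations: [[283, 25]; [25, 6]]·[p, q]ᵀ = [298, 30]ᵀ.
Δ = 283·6 − 25² = 1073.
p = (298·6 − 25·30)/1073 = 1038/1073; q = (283·30 − 25·298)/1073 = 1040/1073.
At x = 12: ẑ = (1038/1073)·(12) + (1040/1073)·(1) = 13496/1073.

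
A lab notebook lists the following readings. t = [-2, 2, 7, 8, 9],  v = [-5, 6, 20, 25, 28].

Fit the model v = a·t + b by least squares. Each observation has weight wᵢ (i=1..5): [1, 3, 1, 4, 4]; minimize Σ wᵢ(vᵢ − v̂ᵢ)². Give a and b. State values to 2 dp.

a = 3.06, b = 0.23

XᵀWX·[a, b]ᵀ = XᵀWv reads: 645·a + 79·b = 1994;  79·a + 13·b = 245.
Determinant 645·13 − 79² = 2144.
a = (1994·13 − 79·245)/2144 = 6567/2144; b = (645·245 − 79·1994)/2144 = 499/2144.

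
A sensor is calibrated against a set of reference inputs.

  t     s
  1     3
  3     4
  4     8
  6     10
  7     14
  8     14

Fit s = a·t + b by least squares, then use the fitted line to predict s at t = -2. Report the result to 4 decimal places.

With design matrix A, AᵀA = [[175, 29]; [29, 6]] and Aᵀs = [317, 53]ᵀ.
det = 175·6 − 29² = 209.
a = (317·6 − 29·53)/209 = 365/209; b = (175·53 − 29·317)/209 = 82/209.
At t = -2: ŝ = (365/209)·(-2) + (82/209)·(1) = -648/209.

ŝ = -3.1005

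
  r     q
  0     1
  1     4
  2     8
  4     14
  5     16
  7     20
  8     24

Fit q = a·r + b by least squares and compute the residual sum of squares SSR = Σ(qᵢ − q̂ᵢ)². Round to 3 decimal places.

SSR = 4.169

Sums needed: Σr·r = 159, Σr = 27, Σ1 = 7.
Moment sums: Σr·q = 488, Σq = 87.
Δ = 159·7 − 27² = 384.
a = (488·7 − 27·87)/384 = 1067/384; b = (159·87 − 27·488)/384 = 219/128.
Residuals: -91/128, -47/96, 281/384, 451/384, 19/48, -223/192, 23/384; SSR = 1601/384.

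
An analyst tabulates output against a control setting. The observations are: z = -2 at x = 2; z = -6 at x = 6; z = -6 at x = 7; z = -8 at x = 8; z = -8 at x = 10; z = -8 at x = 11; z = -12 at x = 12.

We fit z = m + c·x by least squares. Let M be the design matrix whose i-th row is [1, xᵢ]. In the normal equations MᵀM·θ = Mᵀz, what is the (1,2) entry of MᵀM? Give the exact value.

56

Row 1 ↔ basis 1, column 2 ↔ basis x, so (MᵀM)_{1,2} = Σᵢ x = (1)·(2) + (1)·(6) + (1)·(7) + (1)·(8) + (1)·(10) + (1)·(11) + (1)·(12) = 56.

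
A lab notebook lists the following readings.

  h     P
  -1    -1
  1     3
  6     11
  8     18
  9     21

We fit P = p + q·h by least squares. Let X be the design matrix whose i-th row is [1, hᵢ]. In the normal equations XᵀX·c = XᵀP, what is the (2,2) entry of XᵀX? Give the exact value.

Row 2 ↔ basis h, column 2 ↔ basis h, so (XᵀX)_{2,2} = Σᵢ (h)·(h) = (-1)·(-1) + (1)·(1) + (6)·(6) + (8)·(8) + (9)·(9) = 183.

183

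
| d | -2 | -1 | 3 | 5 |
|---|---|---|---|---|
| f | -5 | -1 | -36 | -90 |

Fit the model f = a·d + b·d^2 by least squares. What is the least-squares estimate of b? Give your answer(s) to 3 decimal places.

Entries of AᵀA: Σd·d = 39, Σd·d^2 = 143, Σd^2·d^2 = 723.
Right-hand side: Σd·f = -547, Σd^2·f = -2595.
So AᵀA·[a, b]ᵀ = Aᵀf: [[39, 143]; [143, 723]]·[a, b]ᵀ = [-547, -2595]ᵀ.
det = 39·723 − 143² = 7748.
a = ((-547)·723 − 143·(-2595))/7748 = -6099/1937; b = (39·(-2595) − 143·(-547))/7748 = -442/149.

b = -2.966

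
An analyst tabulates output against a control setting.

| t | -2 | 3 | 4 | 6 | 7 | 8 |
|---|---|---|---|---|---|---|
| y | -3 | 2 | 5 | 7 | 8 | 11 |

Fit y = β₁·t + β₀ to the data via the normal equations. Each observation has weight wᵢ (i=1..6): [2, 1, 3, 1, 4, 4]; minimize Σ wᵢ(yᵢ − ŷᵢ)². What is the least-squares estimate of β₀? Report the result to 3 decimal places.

β₀ = -0.680

Normal-equation sums: Σwᵢ·t·t = 553, Σwᵢ·t = 77, Σwᵢ·1 = 15.
Right-hand side: Σwᵢ·t·y = 696, Σwᵢ·y = 94.
Δ = 553·15 − 77² = 2366.
β₁ = (696·15 − 77·94)/2366 = 1601/1183; β₀ = (553·94 − 77·696)/2366 = -115/169.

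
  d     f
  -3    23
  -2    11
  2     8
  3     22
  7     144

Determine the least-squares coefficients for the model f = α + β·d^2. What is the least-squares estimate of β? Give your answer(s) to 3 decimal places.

β = 3.005

AᵀA·[α, β]ᵀ = Aᵀf reads: 5·α + 75·β = 208;  75·α + 2595·β = 7537.
(Σ1 = 5, Σd^2 = 75, Σd^2·d^2 = 2595, Σf = 208, Σd^2·f = 7537.)
Eliminating β: 2595·(row 1) − 75·(row 2) gives 7350·α = 2595·208 − 75·7537 = -25515, so α = -243/70.
Then β = (7537 − 75·(-243/70))/2595 = 631/210.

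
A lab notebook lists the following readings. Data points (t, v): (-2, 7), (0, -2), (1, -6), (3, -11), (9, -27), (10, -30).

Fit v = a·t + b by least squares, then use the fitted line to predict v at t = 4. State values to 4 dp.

From the data, Σt·t = 195, Σt = 21, Σ1 = 6.
Right-hand side: Σt·v = -596, Σv = -69.
MᵀM·[a, b]ᵀ = Mᵀv becomes [[195, 21]; [21, 6]]·[a, b]ᵀ = [-596, -69]ᵀ.
Eliminating b: 6·(row 1) − 21·(row 2) gives 729·a = 6·(-596) − 21·(-69) = -2127, so a = -709/243.
Then b = ((-69) − 21·(-709/243))/6 = -313/243.
At t = 4: v̂ = (-709/243)·(4) + (-313/243)·(1) = -3149/243.

v̂ = -12.9588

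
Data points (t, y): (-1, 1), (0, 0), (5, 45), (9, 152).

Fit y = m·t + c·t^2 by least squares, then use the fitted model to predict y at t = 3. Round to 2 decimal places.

Compute the Gram sums: Σt·t = 107, Σt·t^2 = 853, Σt^2·t^2 = 7187.
Right-hand side: Σt·y = 1592, Σt^2·y = 13438.
Normal equations: [[107, 853]; [853, 7187]]·[m, c]ᵀ = [1592, 13438]ᵀ.
det = 107·7187 − 853² = 41400.
m = (1592·7187 − 853·13438)/41400 = -697/1380; c = (107·13438 − 853·1592)/41400 = 2663/1380.
At t = 3: ŷ = (-697/1380)·(3) + (2663/1380)·(9) = 1823/115.

ŷ = 15.85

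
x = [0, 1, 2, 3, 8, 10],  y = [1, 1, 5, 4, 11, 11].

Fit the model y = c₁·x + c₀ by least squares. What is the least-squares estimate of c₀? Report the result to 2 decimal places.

The normal system MᵀM·[c₁, c₀]ᵀ = Mᵀy is [[178, 24]; [24, 6]]·[c₁, c₀]ᵀ = [221, 33]ᵀ.
det = 178·6 − 24² = 492.
c₁ = (221·6 − 24·33)/492 = 89/82; c₀ = (178·33 − 24·221)/492 = 95/82.

c₀ = 1.16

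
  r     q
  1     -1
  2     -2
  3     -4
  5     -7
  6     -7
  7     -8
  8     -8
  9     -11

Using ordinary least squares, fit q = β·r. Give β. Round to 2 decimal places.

Compute the Gram sums: Σr·r = 269.
Moment sums: Σr·q = -313.
Normal equations: [[269]]·[β]ᵀ = [-313]ᵀ.
β = (-313)/269 = -1.16357.

β = -1.16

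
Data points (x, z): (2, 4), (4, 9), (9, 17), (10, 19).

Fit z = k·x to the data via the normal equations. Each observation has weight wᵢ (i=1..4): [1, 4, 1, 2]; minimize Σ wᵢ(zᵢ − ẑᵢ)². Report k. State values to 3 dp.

Compute the Gram sums: Σwᵢ·x·x = 349.
Moment sums: Σwᵢ·x·z = 685.
MᵀWM·[k]ᵀ = MᵀWz becomes [[349]]·[k]ᵀ = [685]ᵀ.
Hence k = 685 / 349 ≈ 1.96275.

k = 1.963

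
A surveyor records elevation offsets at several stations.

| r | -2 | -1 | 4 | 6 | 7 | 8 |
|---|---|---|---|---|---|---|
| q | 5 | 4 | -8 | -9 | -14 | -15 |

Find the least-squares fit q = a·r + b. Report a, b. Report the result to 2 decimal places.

a = -2.04, b = 1.32

With design matrix X, XᵀX = [[170, 22]; [22, 6]] and Xᵀq = [-318, -37]ᵀ.
Δ = 170·6 − 22² = 536.
a = ((-318)·6 − 22·(-37))/536 = -547/268; b = (170·(-37) − 22·(-318))/536 = 353/268.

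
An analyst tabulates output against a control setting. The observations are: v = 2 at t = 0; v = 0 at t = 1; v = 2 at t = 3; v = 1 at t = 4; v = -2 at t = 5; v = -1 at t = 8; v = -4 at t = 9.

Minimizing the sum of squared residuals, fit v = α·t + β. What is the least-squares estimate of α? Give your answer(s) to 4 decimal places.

α = -0.5254

Entries of AᵀA: Σt·t = 196, Σt = 30, Σ1 = 7.
Moment sums: Σt·v = -44, Σv = -2.
Normal equations: [[196, 30]; [30, 7]]·[α, β]ᵀ = [-44, -2]ᵀ.
Determinant 196·7 − 30² = 472.
α = ((-44)·7 − 30·(-2))/472 = -31/59; β = (196·(-2) − 30·(-44))/472 = 116/59.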